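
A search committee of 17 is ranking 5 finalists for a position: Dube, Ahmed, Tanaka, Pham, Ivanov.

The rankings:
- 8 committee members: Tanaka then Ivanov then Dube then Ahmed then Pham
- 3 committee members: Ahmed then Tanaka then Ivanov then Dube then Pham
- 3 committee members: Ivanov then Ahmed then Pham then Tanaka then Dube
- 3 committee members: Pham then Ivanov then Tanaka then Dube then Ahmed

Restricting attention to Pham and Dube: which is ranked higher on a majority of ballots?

Ballots ranking Pham above Dube: 3 + 3 = 6.
Ballots ranking Dube above Pham: 17 − 6 = 11.
Dube wins the head-to-head 11–6.

Dube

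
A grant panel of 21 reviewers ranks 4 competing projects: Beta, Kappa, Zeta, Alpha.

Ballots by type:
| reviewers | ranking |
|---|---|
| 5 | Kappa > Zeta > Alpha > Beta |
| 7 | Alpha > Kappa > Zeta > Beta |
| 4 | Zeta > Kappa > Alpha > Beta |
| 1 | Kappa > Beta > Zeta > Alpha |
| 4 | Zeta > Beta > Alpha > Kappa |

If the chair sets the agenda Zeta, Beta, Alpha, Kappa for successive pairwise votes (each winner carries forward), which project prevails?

Round 1: Zeta vs Beta — 20–1, Zeta advances.
Round 2: Zeta vs Alpha — 14–7, Zeta advances.
Round 3: Zeta vs Kappa — 8–13, Kappa advances.
Kappa survives the agenda.

Kappa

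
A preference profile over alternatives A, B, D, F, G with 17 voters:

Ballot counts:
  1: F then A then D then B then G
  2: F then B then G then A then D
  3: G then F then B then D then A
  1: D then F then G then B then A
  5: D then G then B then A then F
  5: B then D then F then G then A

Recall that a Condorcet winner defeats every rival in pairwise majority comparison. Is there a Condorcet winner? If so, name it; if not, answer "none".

none

Pairwise majorities:
A–B: B 16–1.
A–D: D 14–3.
A–F: F 12–5.
A vs G: G, 16–1.
B vs D: B wins 10–7.
B vs F: B, 10–7.
B–G: G 9–8.
D vs F: D, 11–6.
D vs G: D, 12–5.
F vs G: F, 9–8.
Each alternative drops at least one matchup (A loses to B; B loses to G; D loses to B; F loses to B; G loses to D); the cycle B > D > G > B rules out a Condorcet winner.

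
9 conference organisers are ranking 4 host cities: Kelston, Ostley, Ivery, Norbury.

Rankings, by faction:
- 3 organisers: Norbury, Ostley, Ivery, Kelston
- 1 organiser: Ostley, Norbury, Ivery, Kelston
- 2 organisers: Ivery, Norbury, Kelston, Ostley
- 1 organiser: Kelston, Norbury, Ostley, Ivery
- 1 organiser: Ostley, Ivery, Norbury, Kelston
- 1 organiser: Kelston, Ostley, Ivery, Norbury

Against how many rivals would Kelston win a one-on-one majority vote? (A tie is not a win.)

Kelston against each rival (9 organisers):
Kelston vs Ostley: Kelston is ranked higher on 2+1+1 = 4 ballots, Ostley on 5. Ostley wins 5–4.
Kelston vs Ivery: Kelston preferred on 1+1 = 2 ballots; Ivery wins 7–2.
Kelston vs Norbury: 1+1 = 2 for Kelston, 7 for Norbury — Norbury by 7–2.
Kelston beats no one; loses to Ostley, Ivery, Norbury — 0 pairwise wins.

0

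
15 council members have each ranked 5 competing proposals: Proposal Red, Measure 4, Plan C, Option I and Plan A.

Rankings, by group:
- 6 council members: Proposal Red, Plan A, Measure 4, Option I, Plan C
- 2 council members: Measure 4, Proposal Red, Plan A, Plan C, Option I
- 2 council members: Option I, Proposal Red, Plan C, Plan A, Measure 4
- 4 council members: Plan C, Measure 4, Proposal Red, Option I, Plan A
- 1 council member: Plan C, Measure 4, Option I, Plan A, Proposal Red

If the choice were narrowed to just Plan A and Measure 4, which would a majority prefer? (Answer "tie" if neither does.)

Plan A

Ballots ranking Plan A above Measure 4: 6 + 2 = 8.
Ballots ranking Measure 4 above Plan A: 15 − 8 = 7.
Plan A wins the head-to-head 8–7.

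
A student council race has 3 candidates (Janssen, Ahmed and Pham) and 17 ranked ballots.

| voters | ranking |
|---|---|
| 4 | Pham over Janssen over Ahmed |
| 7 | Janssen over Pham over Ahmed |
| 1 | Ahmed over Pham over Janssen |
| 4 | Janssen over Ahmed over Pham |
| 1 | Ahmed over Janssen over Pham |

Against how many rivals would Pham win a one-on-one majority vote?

1

Pham against each rival (17 voters):
Pham vs Janssen: Janssen, 12–5.
Pham vs Ahmed: Pham wins 11–6.
Pham beats Ahmed; loses to Janssen — 1 pairwise win.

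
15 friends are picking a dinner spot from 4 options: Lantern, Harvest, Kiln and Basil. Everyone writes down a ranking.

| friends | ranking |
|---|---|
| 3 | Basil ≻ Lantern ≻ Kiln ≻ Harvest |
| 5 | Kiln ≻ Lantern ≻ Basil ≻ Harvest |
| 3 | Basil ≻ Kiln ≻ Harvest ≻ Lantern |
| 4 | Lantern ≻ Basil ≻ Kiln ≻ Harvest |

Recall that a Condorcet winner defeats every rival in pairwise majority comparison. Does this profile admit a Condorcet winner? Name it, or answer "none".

none

Pairwise majorities:
Lantern vs Harvest: 3+5+4 = 12 for Lantern, 3 for Harvest — Lantern by 12–3.
Lantern vs Kiln: 7 to 8, Kiln.
Lantern vs Basil: Lantern preferred on 5+4 = 9 ballots; Lantern wins 9–6.
Harvest vs Kiln: Harvest preferred on 0 ballots; Kiln wins 15–0.
Harvest vs Basil: Harvest preferred on 0 ballots; Basil wins 15–0.
Kiln vs Basil: Kiln preferred on 5 ballots; Basil wins 10–5.
No restaurant is unbeaten: Lantern loses to Kiln; Harvest loses to Lantern; Kiln loses to Basil; Basil loses to Lantern. In particular Lantern > Basil > Kiln > Lantern is a majority cycle — no Condorcet winner exists.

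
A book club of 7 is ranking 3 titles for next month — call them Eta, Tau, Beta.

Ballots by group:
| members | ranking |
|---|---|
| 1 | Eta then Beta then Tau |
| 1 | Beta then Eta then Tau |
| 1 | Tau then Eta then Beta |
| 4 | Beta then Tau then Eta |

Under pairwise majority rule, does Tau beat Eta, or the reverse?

Tau

Ballots ranking Tau above Eta: 1 + 4 = 5.
Ballots ranking Eta above Tau: 7 − 5 = 2.
Tau wins the head-to-head 5–2.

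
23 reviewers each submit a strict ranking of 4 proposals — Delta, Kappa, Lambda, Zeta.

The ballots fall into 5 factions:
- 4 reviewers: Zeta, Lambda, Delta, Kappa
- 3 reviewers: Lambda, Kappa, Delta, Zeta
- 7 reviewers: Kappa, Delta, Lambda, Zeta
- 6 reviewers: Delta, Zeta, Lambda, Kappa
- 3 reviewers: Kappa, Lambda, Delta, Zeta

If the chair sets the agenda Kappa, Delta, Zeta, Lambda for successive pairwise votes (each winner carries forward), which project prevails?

Round 1: Kappa vs Delta — 13–10, Kappa advances.
Round 2: Kappa vs Zeta — 13–10, Kappa advances.
Round 3: Kappa vs Lambda — 10–13, Lambda advances.
The agenda winner is Lambda.

Lambda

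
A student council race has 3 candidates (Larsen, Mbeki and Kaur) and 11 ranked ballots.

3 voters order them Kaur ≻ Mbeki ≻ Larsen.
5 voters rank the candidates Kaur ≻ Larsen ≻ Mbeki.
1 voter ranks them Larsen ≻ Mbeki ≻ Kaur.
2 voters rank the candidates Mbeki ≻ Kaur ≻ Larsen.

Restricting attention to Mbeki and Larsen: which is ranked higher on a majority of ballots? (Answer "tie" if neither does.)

Larsen

Ballots ranking Mbeki above Larsen: 3 + 2 = 5.
Ballots ranking Larsen above Mbeki: 11 − 5 = 6.
Larsen wins the head-to-head 6–5.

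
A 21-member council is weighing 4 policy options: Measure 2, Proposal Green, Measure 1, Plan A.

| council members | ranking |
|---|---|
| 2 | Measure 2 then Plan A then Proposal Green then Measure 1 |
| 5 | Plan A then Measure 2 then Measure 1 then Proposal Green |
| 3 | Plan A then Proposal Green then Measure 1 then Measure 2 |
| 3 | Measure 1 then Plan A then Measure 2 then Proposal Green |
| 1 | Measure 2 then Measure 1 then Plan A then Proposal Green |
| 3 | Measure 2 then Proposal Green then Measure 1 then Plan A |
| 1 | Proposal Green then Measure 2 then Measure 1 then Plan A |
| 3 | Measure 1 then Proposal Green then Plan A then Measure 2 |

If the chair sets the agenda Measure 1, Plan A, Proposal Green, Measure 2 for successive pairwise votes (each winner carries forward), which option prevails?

Round 1: Measure 1 vs Plan A — 11–10, Measure 1 advances.
Round 2: Measure 1 vs Proposal Green — 12–9, Measure 1 advances.
Round 3: Measure 1 vs Measure 2 — 9–12, Measure 2 advances.
Measure 2 survives the agenda.

Measure 2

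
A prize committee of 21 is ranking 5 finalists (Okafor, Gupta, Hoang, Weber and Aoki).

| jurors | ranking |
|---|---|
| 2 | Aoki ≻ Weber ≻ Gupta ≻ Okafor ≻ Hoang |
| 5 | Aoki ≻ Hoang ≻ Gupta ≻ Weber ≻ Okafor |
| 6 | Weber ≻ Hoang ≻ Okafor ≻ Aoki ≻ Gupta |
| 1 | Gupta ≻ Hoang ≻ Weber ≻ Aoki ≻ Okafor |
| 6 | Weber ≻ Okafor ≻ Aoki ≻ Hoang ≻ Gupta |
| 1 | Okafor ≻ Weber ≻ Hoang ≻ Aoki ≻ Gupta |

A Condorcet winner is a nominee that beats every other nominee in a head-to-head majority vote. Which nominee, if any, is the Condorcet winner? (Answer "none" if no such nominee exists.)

Weber

Pairwise majorities:
Okafor vs Gupta: Okafor wins 13–8.
Okafor vs Hoang: Hoang wins 12–9.
Okafor vs Weber: Weber, 20–1.
Okafor–Aoki: Okafor 13–8.
Gupta vs Hoang: Hoang, 18–3.
Gupta–Weber: Weber 15–6.
Gupta vs Aoki: Aoki, 20–1.
Hoang vs Weber: Weber wins 15–6.
Hoang vs Aoki: Aoki wins 13–8.
Weber–Aoki: Weber 14–7.
Weber wins every pairwise contest, so Weber is the Condorcet winner.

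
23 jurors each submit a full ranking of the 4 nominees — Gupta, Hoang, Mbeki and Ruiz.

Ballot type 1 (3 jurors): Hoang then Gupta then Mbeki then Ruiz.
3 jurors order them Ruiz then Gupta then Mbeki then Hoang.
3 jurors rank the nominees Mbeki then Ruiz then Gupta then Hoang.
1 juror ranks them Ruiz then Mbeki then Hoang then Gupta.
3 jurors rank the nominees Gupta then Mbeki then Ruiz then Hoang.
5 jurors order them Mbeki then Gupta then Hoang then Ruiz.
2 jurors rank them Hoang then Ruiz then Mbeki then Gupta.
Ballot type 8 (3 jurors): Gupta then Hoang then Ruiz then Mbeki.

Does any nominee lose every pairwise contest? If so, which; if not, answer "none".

Ruiz

Pairwise majorities:
Gupta vs Hoang: Gupta, 17–6.
Gupta vs Mbeki: Gupta wins 12–11.
Gupta vs Ruiz: 3+3+5+3 = 14 for Gupta, 9 for Ruiz — Gupta by 14–9.
Hoang vs Mbeki: Mbeki, 15–8.
Hoang vs Ruiz: Hoang, 13–10.
Mbeki vs Ruiz: Mbeki, 14–9.
Ruiz loses to every other nominee — it is the Condorcet loser.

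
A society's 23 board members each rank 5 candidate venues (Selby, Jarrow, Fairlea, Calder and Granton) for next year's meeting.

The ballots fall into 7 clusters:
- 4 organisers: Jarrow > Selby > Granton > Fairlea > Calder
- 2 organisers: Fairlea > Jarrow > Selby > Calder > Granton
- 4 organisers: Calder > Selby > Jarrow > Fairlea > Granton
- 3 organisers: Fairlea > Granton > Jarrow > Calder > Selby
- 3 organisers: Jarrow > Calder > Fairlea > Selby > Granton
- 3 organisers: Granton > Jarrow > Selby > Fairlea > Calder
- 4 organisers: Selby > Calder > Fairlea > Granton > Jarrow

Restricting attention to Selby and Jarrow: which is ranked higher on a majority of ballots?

Jarrow

Ballots ranking Selby above Jarrow: 4 + 4 = 8.
Ballots ranking Jarrow above Selby: 23 − 8 = 15.
Jarrow wins the head-to-head 15–8.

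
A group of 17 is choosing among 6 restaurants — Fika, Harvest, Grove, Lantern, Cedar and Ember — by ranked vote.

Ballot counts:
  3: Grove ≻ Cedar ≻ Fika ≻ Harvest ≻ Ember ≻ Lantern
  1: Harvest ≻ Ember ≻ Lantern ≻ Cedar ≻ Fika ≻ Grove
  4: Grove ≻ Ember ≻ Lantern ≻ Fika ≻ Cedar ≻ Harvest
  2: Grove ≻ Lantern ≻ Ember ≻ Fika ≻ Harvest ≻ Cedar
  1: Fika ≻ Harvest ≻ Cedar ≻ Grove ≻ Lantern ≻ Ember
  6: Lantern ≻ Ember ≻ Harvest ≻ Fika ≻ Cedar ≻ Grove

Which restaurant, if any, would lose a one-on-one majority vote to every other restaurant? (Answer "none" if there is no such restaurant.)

Cedar

Head-to-head results (17 friends):
Fika vs Harvest: 10 to 7, Fika.
Fika vs Grove: Fika preferred on 1+1+6 = 8 ballots; Grove wins 9–8.
Fika vs Lantern: Fika is ranked higher on 3+1 = 4 ballots, Lantern on 13. Lantern wins 13–4.
Fika vs Cedar: Fika, 13–4.
Fika vs Ember: 3+1 = 4 for Fika, 13 for Ember — Ember by 13–4.
Harvest vs Grove: Harvest preferred on 1+1+6 = 8 ballots; Grove wins 9–8.
Harvest vs Lantern: 5 to 12, Lantern.
Harvest vs Cedar: 10 to 7, Harvest.
Harvest vs Ember: Ember, 12–5.
Grove vs Lantern: 3+4+2+1 = 10 for Grove, 7 for Lantern — Grove by 10–7.
Grove vs Cedar: Grove wins 9–8.
Grove vs Ember: Grove wins 10–7.
Lantern vs Cedar: Lantern wins 13–4.
Lantern vs Ember: 2+1+6 = 9 for Lantern, 8 for Ember — Lantern by 9–8.
Cedar vs Ember: Cedar is ranked higher on 3+1 = 4 ballots, Ember on 13. Ember wins 13–4.
Only Cedar has no wins; Cedar is the Condorcet loser.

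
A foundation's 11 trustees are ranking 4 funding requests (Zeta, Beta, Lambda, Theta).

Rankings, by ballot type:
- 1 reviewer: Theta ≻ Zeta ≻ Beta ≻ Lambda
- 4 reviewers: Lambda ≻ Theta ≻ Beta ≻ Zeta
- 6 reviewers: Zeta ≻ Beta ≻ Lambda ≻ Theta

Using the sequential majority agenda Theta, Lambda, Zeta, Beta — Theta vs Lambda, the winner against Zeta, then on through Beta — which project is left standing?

Zeta

Round 1: Theta vs Lambda — 1–10, Lambda advances.
Round 2: Lambda vs Zeta — 4–7, Zeta advances.
Round 3: Zeta vs Beta — 7–4, Zeta advances.
The agenda winner is Zeta.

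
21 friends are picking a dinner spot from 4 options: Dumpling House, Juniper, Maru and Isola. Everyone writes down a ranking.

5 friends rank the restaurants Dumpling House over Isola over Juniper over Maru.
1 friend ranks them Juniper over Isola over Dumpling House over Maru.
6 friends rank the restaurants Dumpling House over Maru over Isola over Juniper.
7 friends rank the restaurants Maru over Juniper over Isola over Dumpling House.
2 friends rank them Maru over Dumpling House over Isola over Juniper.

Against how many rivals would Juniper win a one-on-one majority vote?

0

Juniper against each rival (21 friends):
Juniper vs Dumpling House: Dumpling House, 13–8.
Juniper vs Maru: 5+1 = 6 for Juniper, 15 for Maru — Maru by 15–6.
Juniper–Isola: Isola 13–8.
Juniper beats no one; loses to Dumpling House, Maru, Isola — 0 pairwise wins.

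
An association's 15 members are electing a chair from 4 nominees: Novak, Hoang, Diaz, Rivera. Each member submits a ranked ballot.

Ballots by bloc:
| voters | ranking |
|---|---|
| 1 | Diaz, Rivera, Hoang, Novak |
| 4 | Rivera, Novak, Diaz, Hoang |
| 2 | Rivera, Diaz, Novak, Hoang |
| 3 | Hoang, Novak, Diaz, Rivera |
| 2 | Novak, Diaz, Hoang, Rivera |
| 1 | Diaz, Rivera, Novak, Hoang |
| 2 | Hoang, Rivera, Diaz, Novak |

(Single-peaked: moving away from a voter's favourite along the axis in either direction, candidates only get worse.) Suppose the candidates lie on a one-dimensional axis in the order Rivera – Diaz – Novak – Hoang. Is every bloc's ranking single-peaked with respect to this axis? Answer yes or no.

no

Axis positions: Rivera=1, Diaz=2, Novak=3, Hoang=4.
Bloc 1: ranking walks positions 2-1-4-3; Hoang is ranked above Novak even though Novak lies between Hoang and the peak Diaz on the axis — preferences dip and rise again. Not single-peaked.
Bloc 2: ranking walks positions 1-3-2-4; Novak is ranked above Diaz even though Diaz lies between Novak and the peak Rivera on the axis — preferences dip and rise again. Not single-peaked.
Bloc 3 (peak Rivera at position 1): ranking walks positions 1-2-3-4, expanding outward from the peak — single-peaked.
Bloc 4 (peak Hoang at position 4): ranking walks positions 4-3-2-1, expanding outward from the peak — single-peaked.
Bloc 5 (peak Novak at position 3): ranking walks positions 3-2-4-1, expanding outward from the peak — single-peaked.
Bloc 6 (peak Diaz at position 2): ranking walks positions 2-1-3-4, expanding outward from the peak — single-peaked.
Bloc 7: ranking walks positions 4-1-2-3; Rivera is ranked above Novak even though Novak lies between Rivera and the peak Hoang on the axis — preferences dip and rise again. Not single-peaked.
Bloc 1 violates single-peakedness, so the profile is not single-peaked on this axis.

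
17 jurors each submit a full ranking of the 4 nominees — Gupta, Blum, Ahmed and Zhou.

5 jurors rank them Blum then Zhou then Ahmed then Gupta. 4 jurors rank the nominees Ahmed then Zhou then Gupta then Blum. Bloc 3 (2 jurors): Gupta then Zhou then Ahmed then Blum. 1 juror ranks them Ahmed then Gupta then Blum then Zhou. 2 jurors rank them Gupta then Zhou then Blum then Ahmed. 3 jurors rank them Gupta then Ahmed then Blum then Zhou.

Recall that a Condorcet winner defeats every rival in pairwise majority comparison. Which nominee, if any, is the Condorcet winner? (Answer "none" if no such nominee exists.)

none

Head-to-head results (17 jurors):
Gupta vs Blum: Gupta, 12–5.
Gupta–Ahmed: Ahmed 10–7.
Gupta vs Zhou: Zhou wins 9–8.
Blum–Ahmed: Ahmed 10–7.
Blum vs Zhou: Blum wins 9–8.
Ahmed–Zhou: Zhou 9–8.
No nominee is unbeaten: Gupta loses to Ahmed; Blum loses to Gupta; Ahmed loses to Zhou; Zhou loses to Blum. In particular Gupta → Blum → Zhou → Gupta is a majority cycle — no Condorcet winner exists.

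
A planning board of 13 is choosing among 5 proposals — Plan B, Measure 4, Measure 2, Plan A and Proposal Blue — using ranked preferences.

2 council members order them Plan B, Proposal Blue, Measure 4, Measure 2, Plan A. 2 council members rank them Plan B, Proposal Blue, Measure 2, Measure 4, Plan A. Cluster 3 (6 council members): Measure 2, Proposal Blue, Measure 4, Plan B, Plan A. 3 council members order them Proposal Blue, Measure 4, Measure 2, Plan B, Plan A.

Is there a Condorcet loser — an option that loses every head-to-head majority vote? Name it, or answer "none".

Plan A

Head-to-head results (13 council members):
Plan B vs Measure 4: Measure 4, 9–4.
Plan B vs Measure 2: Measure 2, 9–4.
Plan B vs Plan A: 13 to 0, Plan B.
Plan B vs Proposal Blue: Proposal Blue, 9–4.
Measure 4 vs Measure 2: Measure 2 wins 8–5.
Measure 4 vs Plan A: Measure 4 wins 13–0.
Measure 4 vs Proposal Blue: Measure 4 is ranked higher on 0 ballots, Proposal Blue on 13. Proposal Blue wins 13–0.
Measure 2 vs Plan A: 2+2+6+3 = 13 for Measure 2, 0 for Plan A — Measure 2 by 13–0.
Measure 2 vs Proposal Blue: Proposal Blue wins 7–6.
Plan A vs Proposal Blue: Proposal Blue wins 13–0.
Plan A is beaten in every head-to-head and is the Condorcet loser.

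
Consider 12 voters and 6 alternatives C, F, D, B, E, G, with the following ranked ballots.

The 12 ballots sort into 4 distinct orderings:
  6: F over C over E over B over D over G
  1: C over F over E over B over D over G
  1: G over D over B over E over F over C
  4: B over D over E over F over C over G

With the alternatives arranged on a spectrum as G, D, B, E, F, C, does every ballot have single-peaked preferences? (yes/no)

yes

Axis positions: G=1, D=2, B=3, E=4, F=5, C=6.
Group 1 (peak F at position 5): ranking walks positions 5-6-4-3-2-1, expanding outward from the peak — single-peaked.
Group 2 (peak C at position 6): ranking walks positions 6-5-4-3-2-1, expanding outward from the peak — single-peaked.
Group 3 (peak G at position 1): ranking walks positions 1-2-3-4-5-6, expanding outward from the peak — single-peaked.
Group 4 (peak B at position 3): ranking walks positions 3-2-4-5-6-1, expanding outward from the peak — single-peaked.
Every ranking is single-peaked on this axis.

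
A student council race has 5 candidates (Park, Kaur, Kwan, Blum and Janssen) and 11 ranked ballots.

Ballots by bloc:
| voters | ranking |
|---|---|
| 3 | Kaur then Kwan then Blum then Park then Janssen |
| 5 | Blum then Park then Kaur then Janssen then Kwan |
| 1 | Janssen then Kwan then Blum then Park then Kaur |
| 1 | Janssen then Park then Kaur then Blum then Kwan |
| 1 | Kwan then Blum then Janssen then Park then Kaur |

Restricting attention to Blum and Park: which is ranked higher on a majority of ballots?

Ballots ranking Blum above Park: 3 + 5 + 1 + 1 = 10.
Ballots ranking Park above Blum: 11 − 10 = 1.
Blum wins the head-to-head 10–1.

Blum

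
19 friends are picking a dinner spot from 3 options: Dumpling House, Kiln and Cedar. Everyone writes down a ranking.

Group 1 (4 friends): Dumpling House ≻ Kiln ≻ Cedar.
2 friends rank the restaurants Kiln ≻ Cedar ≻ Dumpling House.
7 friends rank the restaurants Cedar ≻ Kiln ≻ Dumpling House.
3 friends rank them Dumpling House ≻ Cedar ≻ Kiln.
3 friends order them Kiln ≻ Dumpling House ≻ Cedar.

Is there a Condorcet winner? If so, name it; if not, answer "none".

none

Head-to-head results (19 friends):
Dumpling House vs Kiln: 4+3 = 7 for Dumpling House, 12 for Kiln — Kiln by 12–7.
Dumpling House vs Cedar: Dumpling House wins 10–9.
Kiln vs Cedar: 4+2+3 = 9 for Kiln, 10 for Cedar — Cedar by 10–9.
Each restaurant drops at least one matchup (Dumpling House loses to Kiln; Kiln loses to Cedar; Cedar loses to Dumpling House); the cycle Dumpling House beats Cedar beats Kiln beats Dumpling House rules out a Condorcet winner.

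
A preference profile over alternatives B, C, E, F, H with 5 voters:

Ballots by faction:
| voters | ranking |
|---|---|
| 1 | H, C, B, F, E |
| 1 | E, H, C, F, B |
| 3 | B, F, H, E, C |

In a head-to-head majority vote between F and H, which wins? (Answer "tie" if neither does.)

Ballots ranking F above H: 3.
Ballots ranking H above F: 5 − 3 = 2.
F wins the head-to-head 3–2.

F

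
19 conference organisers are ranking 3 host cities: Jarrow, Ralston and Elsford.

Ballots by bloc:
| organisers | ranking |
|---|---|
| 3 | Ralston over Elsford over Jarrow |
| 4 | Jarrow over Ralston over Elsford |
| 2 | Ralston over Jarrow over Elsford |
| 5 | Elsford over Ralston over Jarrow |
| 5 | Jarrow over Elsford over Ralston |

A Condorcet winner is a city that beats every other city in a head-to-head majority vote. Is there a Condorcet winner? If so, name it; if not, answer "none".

Pairwise majorities:
Jarrow vs Ralston: Jarrow preferred on 4+5 = 9 ballots; Ralston wins 10–9.
Jarrow vs Elsford: Jarrow wins 11–8.
Ralston vs Elsford: Elsford, 10–9.
Every city loses at least once (Jarrow loses to Ralston; Ralston loses to Elsford; Elsford loses to Jarrow). The majority relation contains the cycle Jarrow > Elsford > Ralston > Jarrow, so there is no Condorcet winner.

none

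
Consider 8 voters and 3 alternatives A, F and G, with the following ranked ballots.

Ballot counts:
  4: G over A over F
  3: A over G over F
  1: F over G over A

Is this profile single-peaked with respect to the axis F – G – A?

Axis positions: F=1, G=2, A=3.
Type 1 (peak G at position 2): ranking walks positions 2-3-1, expanding outward from the peak — single-peaked.
Type 2 (peak A at position 3): ranking walks positions 3-2-1, expanding outward from the peak — single-peaked.
Type 3 (peak F at position 1): ranking walks positions 1-2-3, expanding outward from the peak — single-peaked.
Every ranking is single-peaked on this axis.

yes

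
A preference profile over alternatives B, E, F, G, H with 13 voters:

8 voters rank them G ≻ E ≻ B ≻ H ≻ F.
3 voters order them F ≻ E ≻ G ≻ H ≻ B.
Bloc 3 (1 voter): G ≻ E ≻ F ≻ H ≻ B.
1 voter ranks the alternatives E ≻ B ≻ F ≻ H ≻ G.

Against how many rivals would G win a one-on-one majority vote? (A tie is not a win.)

G against each rival (13 voters):
G vs B: G is ranked higher on 8+3+1 = 12 ballots, B on 1. G wins 12–1.
G vs E: G preferred on 8+1 = 9 ballots; G wins 9–4.
G vs F: G, 9–4.
G vs H: G preferred on 8+3+1 = 12 ballots; G wins 12–1.
G beats B, E, F, H — 4 pairwise wins.

4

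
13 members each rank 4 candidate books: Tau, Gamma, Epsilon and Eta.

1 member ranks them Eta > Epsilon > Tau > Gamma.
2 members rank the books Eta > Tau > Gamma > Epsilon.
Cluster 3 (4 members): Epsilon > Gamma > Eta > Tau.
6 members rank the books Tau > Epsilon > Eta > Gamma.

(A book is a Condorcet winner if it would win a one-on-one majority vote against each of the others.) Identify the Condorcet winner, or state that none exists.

Check each pair by majority over 13 ballots:
Tau vs Gamma: Tau, 9–4.
Tau–Epsilon: Tau 8–5.
Tau vs Eta: Eta, 7–6.
Gamma vs Epsilon: Epsilon, 11–2.
Gamma vs Eta: Eta wins 9–4.
Epsilon–Eta: Epsilon 10–3.
Every book loses at least once (Tau loses to Eta; Gamma loses to Tau; Epsilon loses to Tau; Eta loses to Epsilon). The majority relation contains the cycle Tau beats Epsilon beats Eta beats Tau, so there is no Condorcet winner.

none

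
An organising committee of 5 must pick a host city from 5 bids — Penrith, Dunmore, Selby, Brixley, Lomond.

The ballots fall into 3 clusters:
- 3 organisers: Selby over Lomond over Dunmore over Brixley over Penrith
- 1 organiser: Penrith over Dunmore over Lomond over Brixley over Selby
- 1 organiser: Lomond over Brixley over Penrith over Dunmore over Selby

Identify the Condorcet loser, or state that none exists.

Head-to-head results (5 organisers):
Penrith vs Dunmore: Penrith is ranked higher on 1+1 = 2 ballots, Dunmore on 3. Dunmore wins 3–2.
Penrith vs Selby: Selby wins 3–2.
Penrith vs Brixley: Penrith is ranked higher on 1 ballot, Brixley on 4. Brixley wins 4–1.
Penrith vs Lomond: 1 for Penrith, 4 for Lomond — Lomond by 4–1.
Dunmore vs Selby: Dunmore preferred on 1+1 = 2 ballots; Selby wins 3–2.
Dunmore vs Brixley: Dunmore preferred on 3+1 = 4 ballots; Dunmore wins 4–1.
Dunmore vs Lomond: Lomond, 4–1.
Selby vs Brixley: Selby, 3–2.
Selby vs Lomond: Selby is ranked higher on 3 ballots, Lomond on 2. Selby wins 3–2.
Brixley vs Lomond: 0 for Brixley, 5 for Lomond — Lomond by 5–0.
Penrith loses to every other city — it is the Condorcet loser.

Penrith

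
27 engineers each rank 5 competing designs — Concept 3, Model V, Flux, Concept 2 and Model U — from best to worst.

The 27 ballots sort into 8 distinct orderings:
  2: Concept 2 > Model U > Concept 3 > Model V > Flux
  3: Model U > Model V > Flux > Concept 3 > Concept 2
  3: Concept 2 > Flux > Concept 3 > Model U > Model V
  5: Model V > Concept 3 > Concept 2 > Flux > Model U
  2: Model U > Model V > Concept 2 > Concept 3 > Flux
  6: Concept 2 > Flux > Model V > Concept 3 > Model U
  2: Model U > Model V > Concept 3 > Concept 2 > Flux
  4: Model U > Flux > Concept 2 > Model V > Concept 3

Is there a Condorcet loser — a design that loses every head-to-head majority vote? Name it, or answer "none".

Pairwise majorities:
Concept 3 vs Model V: Model V wins 22–5.
Concept 3 vs Flux: Concept 3 preferred on 2+5+2+2 = 11 ballots; Flux wins 16–11.
Concept 3 vs Concept 2: 10 to 17, Concept 2.
Concept 3 vs Model U: 3+5+6 = 14 for Concept 3, 13 for Model U — Concept 3 by 14–13.
Model V vs Flux: Model V wins 14–13.
Model V vs Concept 2: 12 to 15, Concept 2.
Model V–Model U: Model U 16–11.
Flux vs Concept 2: Concept 2 wins 20–7.
Flux vs Model U: 3+5+6 = 14 for Flux, 13 for Model U — Flux by 14–13.
Concept 2 vs Model U: Concept 2 preferred on 2+3+5+6 = 16 ballots; Concept 2 wins 16–11.
No design is winless: Concept 3 beats Model U; Model V beats Concept 3; Flux beats Concept 3; Concept 2 beats Concept 3; Model U beats Model V. There is no Condorcet loser.

none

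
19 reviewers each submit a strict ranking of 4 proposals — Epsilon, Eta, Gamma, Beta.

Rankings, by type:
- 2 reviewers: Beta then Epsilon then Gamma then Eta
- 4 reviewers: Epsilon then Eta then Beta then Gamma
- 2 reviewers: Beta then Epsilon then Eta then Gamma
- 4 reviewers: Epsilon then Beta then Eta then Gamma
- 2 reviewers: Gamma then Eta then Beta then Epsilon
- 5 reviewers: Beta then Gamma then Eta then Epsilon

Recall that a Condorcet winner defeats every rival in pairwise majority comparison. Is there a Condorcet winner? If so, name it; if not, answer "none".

Head-to-head results (19 reviewers):
Epsilon vs Eta: Epsilon is ranked higher on 2+4+2+4 = 12 ballots, Eta on 7. Epsilon wins 12–7.
Epsilon vs Gamma: Epsilon wins 12–7.
Epsilon vs Beta: Epsilon preferred on 4+4 = 8 ballots; Beta wins 11–8.
Eta vs Gamma: 10 to 9, Eta.
Eta–Beta: Beta 13–6.
Gamma vs Beta: 2 to 17, Beta.
Beta wins every pairwise contest, so Beta is the Condorcet winner.

Beta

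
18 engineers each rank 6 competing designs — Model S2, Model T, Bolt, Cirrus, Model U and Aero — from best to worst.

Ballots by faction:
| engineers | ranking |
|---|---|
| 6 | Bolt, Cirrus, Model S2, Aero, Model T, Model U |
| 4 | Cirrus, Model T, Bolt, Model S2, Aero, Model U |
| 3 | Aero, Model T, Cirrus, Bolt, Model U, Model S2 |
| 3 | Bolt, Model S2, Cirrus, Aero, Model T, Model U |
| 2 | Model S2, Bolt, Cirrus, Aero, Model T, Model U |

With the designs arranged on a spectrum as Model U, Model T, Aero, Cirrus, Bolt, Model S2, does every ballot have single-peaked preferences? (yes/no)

Axis positions: Model U=1, Model T=2, Aero=3, Cirrus=4, Bolt=5, Model S2=6.
Faction 1 (peak Bolt at position 5): ranking walks positions 5-4-6-3-2-1, expanding outward from the peak — single-peaked.
Faction 2: ranking walks positions 4-2-5-6-3-1; Model T is ranked above Aero even though Aero lies between Model T and the peak Cirrus on the axis — preferences dip and rise again. Not single-peaked.
Faction 3 (peak Aero at position 3): ranking walks positions 3-2-4-5-1-6, expanding outward from the peak — single-peaked.
Faction 4 (peak Bolt at position 5): ranking walks positions 5-6-4-3-2-1, expanding outward from the peak — single-peaked.
Faction 5 (peak Model S2 at position 6): ranking walks positions 6-5-4-3-2-1, expanding outward from the peak — single-peaked.
Faction 2 violates single-peakedness, so the profile is not single-peaked on this axis.

no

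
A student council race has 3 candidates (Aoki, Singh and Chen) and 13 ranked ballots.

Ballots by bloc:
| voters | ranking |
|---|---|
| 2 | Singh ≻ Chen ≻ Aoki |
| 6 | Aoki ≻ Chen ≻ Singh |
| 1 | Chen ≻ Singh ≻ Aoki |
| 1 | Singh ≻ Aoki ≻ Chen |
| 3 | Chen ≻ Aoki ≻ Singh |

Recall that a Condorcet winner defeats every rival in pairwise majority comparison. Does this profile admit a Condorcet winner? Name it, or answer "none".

Pairwise majorities:
Aoki–Singh: Aoki 9–4.
Aoki–Chen: Aoki 7–6.
Singh–Chen: Chen 10–3.
Aoki beats each of Singh, Chen — Aoki is the Condorcet winner.

Aoki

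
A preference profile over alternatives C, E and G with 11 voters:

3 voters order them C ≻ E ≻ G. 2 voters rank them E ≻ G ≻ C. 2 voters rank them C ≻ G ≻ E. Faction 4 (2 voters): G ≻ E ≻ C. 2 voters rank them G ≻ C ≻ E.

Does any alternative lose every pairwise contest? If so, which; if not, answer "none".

Pairwise majorities:
C–E: C 7–4.
C vs G: 5 to 6, G.
E vs G: 3+2 = 5 for E, 6 for G — G by 6–5.
Only E has no wins; E is the Condorcet loser.

E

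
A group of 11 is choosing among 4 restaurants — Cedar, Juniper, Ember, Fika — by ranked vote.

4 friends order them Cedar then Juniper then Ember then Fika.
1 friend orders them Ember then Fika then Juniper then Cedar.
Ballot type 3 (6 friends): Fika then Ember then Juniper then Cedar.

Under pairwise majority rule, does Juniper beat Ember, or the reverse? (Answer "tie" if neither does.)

Ballots ranking Juniper above Ember: 4.
Ballots ranking Ember above Juniper: 11 − 4 = 7.
Ember wins the head-to-head 7–4.

Ember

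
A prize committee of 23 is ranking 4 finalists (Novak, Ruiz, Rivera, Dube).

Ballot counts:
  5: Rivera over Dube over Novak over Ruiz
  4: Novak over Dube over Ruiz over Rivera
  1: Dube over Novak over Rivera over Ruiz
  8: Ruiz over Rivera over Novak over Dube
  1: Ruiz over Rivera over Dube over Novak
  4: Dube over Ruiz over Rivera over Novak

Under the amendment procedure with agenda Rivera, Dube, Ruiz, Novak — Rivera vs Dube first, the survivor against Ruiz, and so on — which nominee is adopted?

Round 1: Rivera vs Dube — 14–9, Rivera advances.
Round 2: Rivera vs Ruiz — 6–17, Ruiz advances.
Round 3: Ruiz vs Novak — 13–10, Ruiz advances.
Ruiz survives the agenda.

Ruiz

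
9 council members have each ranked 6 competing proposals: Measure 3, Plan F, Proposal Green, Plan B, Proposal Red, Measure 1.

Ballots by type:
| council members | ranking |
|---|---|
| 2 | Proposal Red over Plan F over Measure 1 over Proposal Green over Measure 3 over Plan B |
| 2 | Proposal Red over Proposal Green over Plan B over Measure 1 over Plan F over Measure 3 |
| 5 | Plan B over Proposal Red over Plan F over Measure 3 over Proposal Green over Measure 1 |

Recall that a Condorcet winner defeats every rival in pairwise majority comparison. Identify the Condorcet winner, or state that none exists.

Plan B

Head-to-head results (9 council members):
Measure 3 vs Plan F: Measure 3 is ranked higher on 0 ballots, Plan F on 9. Plan F wins 9–0.
Measure 3 vs Proposal Green: Measure 3 is ranked higher on 5 ballots, Proposal Green on 4. Measure 3 wins 5–4.
Measure 3 vs Plan B: Measure 3 is ranked higher on 2 ballots, Plan B on 7. Plan B wins 7–2.
Measure 3 vs Proposal Red: Measure 3 is ranked higher on 0 ballots, Proposal Red on 9. Proposal Red wins 9–0.
Measure 3 vs Measure 1: 5 for Measure 3, 4 for Measure 1 — Measure 3 by 5–4.
Plan F vs Proposal Green: 7 to 2, Plan F.
Plan F vs Plan B: Plan F is ranked higher on 2 ballots, Plan B on 7. Plan B wins 7–2.
Plan F vs Proposal Red: Plan F preferred on 0 ballots; Proposal Red wins 9–0.
Plan F vs Measure 1: 2+5 = 7 for Plan F, 2 for Measure 1 — Plan F by 7–2.
Proposal Green vs Plan B: Proposal Green is ranked higher on 2+2 = 4 ballots, Plan B on 5. Plan B wins 5–4.
Proposal Green vs Proposal Red: 0 to 9, Proposal Red.
Proposal Green vs Measure 1: 7 to 2, Proposal Green.
Plan B vs Proposal Red: Plan B preferred on 5 ballots; Plan B wins 5–4.
Plan B vs Measure 1: 2+5 = 7 for Plan B, 2 for Measure 1 — Plan B by 7–2.
Proposal Red vs Measure 1: 9 to 0, Proposal Red.
Plan B defeats every rival head-to-head and is the Condorcet winner.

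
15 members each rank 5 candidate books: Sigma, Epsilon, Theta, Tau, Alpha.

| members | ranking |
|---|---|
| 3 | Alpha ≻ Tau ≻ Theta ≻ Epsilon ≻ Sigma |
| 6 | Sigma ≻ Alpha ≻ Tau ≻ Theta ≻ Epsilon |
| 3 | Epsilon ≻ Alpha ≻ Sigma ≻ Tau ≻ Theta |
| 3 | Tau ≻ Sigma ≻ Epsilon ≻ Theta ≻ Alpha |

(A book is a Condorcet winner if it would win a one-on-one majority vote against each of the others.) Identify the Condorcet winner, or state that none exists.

Sigma

Pairwise majorities:
Sigma vs Epsilon: Sigma preferred on 6+3 = 9 ballots; Sigma wins 9–6.
Sigma vs Theta: Sigma is ranked higher on 6+3+3 = 12 ballots, Theta on 3. Sigma wins 12–3.
Sigma vs Tau: Sigma, 9–6.
Sigma vs Alpha: 9 to 6, Sigma.
Epsilon vs Theta: Theta, 9–6.
Epsilon vs Tau: Tau, 12–3.
Epsilon vs Alpha: 3+3 = 6 for Epsilon, 9 for Alpha — Alpha by 9–6.
Theta vs Tau: 0 for Theta, 15 for Tau — Tau by 15–0.
Theta vs Alpha: Alpha, 12–3.
Tau vs Alpha: 3 to 12, Alpha.
Sigma wins every pairwise contest, so Sigma is the Condorcet winner.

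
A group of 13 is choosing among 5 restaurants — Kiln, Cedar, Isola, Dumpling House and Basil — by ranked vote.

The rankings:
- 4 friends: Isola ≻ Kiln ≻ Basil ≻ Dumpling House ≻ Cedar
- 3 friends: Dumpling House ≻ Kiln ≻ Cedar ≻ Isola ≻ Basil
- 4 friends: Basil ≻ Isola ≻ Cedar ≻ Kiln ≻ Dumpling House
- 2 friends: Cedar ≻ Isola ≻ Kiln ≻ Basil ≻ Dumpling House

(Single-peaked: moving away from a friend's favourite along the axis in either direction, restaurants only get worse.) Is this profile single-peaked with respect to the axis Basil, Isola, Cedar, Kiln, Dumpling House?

Axis positions: Basil=1, Isola=2, Cedar=3, Kiln=4, Dumpling House=5.
Type 1: ranking walks positions 2-4-1-5-3; Kiln is ranked above Cedar even though Cedar lies between Kiln and the peak Isola on the axis — preferences dip and rise again. Not single-peaked.
Type 2 (peak Dumpling House at position 5): ranking walks positions 5-4-3-2-1, expanding outward from the peak — single-peaked.
Type 3 (peak Basil at position 1): ranking walks positions 1-2-3-4-5, expanding outward from the peak — single-peaked.
Type 4 (peak Cedar at position 3): ranking walks positions 3-2-4-1-5, expanding outward from the peak — single-peaked.
Type 1 violates single-peakedness, so the profile is not single-peaked on this axis.

no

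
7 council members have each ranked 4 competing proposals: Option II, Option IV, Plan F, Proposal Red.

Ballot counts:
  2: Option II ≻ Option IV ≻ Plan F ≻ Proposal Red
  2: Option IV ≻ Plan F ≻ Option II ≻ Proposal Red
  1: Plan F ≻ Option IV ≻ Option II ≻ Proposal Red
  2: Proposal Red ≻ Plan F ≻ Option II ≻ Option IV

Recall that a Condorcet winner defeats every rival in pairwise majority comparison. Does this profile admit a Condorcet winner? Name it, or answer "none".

none

Check each pair by majority over 7 ballots:
Option II vs Option IV: 4 to 3, Option II.
Option II vs Plan F: Plan F wins 5–2.
Option II vs Proposal Red: 5 to 2, Option II.
Option IV vs Plan F: Option IV, 4–3.
Option IV vs Proposal Red: Option IV preferred on 2+2+1 = 5 ballots; Option IV wins 5–2.
Plan F vs Proposal Red: Plan F preferred on 2+2+1 = 5 ballots; Plan F wins 5–2.
Every option loses at least once (Option II loses to Plan F; Option IV loses to Option II; Plan F loses to Option IV; Proposal Red loses to Option II). The majority relation contains the cycle Option II → Option IV → Plan F → Option II, so there is no Condorcet winner.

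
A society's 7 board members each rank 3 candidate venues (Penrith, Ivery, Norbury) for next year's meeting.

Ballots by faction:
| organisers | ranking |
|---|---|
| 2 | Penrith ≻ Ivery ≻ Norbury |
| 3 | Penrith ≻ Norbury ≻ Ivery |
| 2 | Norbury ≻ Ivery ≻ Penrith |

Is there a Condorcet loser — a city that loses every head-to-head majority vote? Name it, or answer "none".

Ivery

Pairwise majorities:
Penrith vs Ivery: Penrith, 5–2.
Penrith vs Norbury: Penrith, 5–2.
Ivery vs Norbury: Ivery is ranked higher on 2 ballots, Norbury on 5. Norbury wins 5–2.
Only Ivery has no wins; Ivery is the Condorcet loser.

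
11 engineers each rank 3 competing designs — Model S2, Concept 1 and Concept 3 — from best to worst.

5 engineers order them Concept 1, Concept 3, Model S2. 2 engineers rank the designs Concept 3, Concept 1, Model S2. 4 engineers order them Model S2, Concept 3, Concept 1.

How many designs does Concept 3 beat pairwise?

2

Concept 3 against each rival (11 engineers):
Concept 3 vs Model S2: Concept 3 wins 7–4.
Concept 3–Concept 1: Concept 3 6–5.
Concept 3 beats Model S2, Concept 1 — 2 pairwise wins.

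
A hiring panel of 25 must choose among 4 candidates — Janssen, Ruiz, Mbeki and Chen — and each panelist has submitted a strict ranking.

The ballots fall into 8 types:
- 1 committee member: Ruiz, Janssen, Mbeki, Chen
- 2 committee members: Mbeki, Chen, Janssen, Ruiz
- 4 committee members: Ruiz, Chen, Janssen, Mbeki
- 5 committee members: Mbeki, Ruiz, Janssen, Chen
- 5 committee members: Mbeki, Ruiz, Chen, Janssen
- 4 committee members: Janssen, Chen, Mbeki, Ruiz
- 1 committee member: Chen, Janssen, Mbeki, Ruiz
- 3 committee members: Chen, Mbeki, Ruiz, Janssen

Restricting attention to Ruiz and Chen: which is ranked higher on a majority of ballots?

Ballots ranking Ruiz above Chen: 1 + 4 + 5 + 5 = 15.
Ballots ranking Chen above Ruiz: 25 − 15 = 10.
Ruiz wins the head-to-head 15–10.

Ruiz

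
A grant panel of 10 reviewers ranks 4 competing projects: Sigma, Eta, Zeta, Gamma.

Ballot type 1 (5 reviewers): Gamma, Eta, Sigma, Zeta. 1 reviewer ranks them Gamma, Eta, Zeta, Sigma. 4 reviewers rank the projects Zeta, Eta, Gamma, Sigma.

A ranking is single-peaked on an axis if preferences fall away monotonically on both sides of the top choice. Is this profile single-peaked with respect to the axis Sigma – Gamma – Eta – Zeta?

yes

Axis positions: Sigma=1, Gamma=2, Eta=3, Zeta=4.
Ballot type 1 (peak Gamma at position 2): ranking walks positions 2-3-1-4, expanding outward from the peak — single-peaked.
Ballot type 2 (peak Gamma at position 2): ranking walks positions 2-3-4-1, expanding outward from the peak — single-peaked.
Ballot type 3 (peak Zeta at position 4): ranking walks positions 4-3-2-1, expanding outward from the peak — single-peaked.
Every ranking is single-peaked on this axis.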